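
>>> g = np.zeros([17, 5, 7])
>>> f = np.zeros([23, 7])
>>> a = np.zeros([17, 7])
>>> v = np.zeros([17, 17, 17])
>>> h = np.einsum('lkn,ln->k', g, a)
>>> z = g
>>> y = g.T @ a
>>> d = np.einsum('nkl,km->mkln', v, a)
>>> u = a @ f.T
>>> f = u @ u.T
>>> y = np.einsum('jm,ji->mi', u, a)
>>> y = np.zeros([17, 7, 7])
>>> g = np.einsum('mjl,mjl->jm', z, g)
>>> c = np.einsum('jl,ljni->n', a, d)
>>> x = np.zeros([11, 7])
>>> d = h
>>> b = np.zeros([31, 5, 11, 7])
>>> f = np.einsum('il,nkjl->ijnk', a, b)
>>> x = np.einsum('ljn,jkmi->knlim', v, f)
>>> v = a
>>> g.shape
(5, 17)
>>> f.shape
(17, 11, 31, 5)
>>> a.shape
(17, 7)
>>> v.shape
(17, 7)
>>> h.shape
(5,)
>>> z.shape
(17, 5, 7)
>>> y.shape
(17, 7, 7)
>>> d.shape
(5,)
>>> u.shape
(17, 23)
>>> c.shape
(17,)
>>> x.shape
(11, 17, 17, 5, 31)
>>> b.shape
(31, 5, 11, 7)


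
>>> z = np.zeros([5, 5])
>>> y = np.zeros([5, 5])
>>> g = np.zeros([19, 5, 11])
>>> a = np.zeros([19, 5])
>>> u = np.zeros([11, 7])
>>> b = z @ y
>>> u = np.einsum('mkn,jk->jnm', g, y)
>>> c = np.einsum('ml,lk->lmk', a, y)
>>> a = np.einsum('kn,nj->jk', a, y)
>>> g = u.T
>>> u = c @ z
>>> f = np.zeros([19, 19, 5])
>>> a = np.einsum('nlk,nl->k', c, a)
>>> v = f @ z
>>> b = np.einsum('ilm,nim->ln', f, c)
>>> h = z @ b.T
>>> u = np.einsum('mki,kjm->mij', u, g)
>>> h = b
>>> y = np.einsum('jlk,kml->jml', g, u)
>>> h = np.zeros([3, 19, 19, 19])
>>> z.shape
(5, 5)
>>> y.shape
(19, 5, 11)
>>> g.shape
(19, 11, 5)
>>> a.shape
(5,)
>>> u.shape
(5, 5, 11)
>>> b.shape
(19, 5)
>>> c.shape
(5, 19, 5)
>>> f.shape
(19, 19, 5)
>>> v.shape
(19, 19, 5)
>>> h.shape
(3, 19, 19, 19)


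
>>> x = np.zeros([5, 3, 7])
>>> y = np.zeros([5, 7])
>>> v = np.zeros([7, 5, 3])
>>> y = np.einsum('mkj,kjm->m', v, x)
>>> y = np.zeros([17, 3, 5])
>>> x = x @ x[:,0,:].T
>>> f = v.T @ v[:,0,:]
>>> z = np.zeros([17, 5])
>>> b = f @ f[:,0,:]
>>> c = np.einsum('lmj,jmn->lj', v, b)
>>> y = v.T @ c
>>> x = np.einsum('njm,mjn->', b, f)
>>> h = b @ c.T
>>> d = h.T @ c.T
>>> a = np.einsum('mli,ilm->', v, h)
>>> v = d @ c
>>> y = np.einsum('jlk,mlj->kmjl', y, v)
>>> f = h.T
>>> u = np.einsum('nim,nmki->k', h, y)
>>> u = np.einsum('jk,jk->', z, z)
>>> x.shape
()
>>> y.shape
(3, 7, 3, 5)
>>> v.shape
(7, 5, 3)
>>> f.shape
(7, 5, 3)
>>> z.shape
(17, 5)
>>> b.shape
(3, 5, 3)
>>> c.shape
(7, 3)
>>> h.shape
(3, 5, 7)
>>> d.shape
(7, 5, 7)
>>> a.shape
()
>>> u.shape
()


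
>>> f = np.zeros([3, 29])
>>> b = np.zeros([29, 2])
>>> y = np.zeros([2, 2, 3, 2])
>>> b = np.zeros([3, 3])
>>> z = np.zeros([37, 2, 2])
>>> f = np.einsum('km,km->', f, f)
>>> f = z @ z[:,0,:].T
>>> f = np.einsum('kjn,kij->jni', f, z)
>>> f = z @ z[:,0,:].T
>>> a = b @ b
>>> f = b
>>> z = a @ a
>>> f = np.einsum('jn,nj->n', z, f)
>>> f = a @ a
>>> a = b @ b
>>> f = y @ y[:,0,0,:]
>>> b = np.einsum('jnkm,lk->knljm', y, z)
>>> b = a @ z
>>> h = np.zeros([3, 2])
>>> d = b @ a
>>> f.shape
(2, 2, 3, 2)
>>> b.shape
(3, 3)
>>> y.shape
(2, 2, 3, 2)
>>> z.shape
(3, 3)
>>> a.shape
(3, 3)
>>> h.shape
(3, 2)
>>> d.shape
(3, 3)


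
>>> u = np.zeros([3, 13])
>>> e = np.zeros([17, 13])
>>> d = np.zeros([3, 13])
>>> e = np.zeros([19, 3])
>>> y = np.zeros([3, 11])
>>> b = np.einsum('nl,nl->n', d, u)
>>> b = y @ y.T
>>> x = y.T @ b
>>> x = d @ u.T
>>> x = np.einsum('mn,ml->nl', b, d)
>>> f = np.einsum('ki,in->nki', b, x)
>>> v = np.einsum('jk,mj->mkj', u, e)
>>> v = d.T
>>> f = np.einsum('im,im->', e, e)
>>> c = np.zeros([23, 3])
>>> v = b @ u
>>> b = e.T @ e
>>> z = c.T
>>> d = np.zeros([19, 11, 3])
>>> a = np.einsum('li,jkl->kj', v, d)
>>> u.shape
(3, 13)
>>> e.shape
(19, 3)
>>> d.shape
(19, 11, 3)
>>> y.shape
(3, 11)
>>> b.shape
(3, 3)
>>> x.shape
(3, 13)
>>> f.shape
()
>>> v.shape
(3, 13)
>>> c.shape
(23, 3)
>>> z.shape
(3, 23)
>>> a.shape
(11, 19)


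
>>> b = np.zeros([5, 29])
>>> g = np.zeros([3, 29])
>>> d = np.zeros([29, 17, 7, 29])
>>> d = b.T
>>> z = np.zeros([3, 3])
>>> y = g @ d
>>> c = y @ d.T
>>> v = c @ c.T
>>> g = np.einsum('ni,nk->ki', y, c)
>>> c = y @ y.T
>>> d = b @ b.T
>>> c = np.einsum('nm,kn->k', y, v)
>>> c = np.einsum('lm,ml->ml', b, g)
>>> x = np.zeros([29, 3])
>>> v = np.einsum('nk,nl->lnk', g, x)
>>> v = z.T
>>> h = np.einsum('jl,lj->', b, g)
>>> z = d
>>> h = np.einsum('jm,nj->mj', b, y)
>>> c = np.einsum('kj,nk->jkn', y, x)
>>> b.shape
(5, 29)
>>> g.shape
(29, 5)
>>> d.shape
(5, 5)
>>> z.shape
(5, 5)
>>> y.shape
(3, 5)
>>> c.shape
(5, 3, 29)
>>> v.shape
(3, 3)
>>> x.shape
(29, 3)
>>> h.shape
(29, 5)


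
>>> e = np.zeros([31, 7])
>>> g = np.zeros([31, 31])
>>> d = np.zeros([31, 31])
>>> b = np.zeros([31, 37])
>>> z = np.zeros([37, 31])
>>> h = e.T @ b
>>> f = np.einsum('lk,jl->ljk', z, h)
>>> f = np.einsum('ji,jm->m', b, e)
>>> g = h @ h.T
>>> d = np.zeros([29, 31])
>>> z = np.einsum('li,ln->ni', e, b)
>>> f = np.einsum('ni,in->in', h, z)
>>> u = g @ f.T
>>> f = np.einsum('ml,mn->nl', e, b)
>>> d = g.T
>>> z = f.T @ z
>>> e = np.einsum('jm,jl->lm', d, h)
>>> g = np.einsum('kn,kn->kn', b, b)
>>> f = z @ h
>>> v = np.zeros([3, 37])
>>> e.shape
(37, 7)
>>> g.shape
(31, 37)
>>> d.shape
(7, 7)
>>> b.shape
(31, 37)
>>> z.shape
(7, 7)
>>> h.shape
(7, 37)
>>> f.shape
(7, 37)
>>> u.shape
(7, 37)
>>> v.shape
(3, 37)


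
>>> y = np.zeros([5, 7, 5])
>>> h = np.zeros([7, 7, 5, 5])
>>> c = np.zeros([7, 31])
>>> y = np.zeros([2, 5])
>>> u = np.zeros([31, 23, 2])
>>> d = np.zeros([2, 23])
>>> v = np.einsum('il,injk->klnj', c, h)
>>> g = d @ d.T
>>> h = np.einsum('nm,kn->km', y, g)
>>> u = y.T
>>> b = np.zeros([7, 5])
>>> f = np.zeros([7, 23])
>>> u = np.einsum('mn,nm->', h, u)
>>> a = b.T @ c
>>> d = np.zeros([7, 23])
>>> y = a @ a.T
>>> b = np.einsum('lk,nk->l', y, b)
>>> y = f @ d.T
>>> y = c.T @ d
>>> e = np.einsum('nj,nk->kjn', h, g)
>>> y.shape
(31, 23)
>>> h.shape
(2, 5)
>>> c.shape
(7, 31)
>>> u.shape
()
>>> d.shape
(7, 23)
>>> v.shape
(5, 31, 7, 5)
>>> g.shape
(2, 2)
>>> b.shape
(5,)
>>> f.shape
(7, 23)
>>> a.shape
(5, 31)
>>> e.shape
(2, 5, 2)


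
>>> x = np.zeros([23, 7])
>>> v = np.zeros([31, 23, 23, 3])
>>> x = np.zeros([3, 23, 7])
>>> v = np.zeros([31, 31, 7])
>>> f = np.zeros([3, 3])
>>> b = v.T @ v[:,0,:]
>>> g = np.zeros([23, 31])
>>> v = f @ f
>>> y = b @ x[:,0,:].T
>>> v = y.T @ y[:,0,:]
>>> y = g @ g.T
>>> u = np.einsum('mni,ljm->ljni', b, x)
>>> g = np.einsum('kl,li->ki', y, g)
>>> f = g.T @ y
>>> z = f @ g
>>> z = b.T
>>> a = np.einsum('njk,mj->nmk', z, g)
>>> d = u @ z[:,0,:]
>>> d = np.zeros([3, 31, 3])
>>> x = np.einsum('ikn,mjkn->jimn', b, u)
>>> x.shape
(23, 7, 3, 7)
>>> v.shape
(3, 31, 3)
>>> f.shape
(31, 23)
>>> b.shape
(7, 31, 7)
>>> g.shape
(23, 31)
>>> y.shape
(23, 23)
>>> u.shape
(3, 23, 31, 7)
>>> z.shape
(7, 31, 7)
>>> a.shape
(7, 23, 7)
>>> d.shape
(3, 31, 3)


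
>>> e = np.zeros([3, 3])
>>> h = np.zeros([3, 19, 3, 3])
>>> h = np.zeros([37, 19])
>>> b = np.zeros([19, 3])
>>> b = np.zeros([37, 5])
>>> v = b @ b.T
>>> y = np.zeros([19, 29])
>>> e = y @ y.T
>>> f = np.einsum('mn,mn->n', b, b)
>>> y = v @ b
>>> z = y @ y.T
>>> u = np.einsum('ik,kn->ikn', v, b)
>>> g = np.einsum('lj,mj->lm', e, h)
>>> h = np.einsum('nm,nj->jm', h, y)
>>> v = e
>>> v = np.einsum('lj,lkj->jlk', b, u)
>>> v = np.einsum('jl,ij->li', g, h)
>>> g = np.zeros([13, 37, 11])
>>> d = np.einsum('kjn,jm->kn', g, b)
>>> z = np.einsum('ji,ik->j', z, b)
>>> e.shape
(19, 19)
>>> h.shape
(5, 19)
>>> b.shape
(37, 5)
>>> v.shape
(37, 5)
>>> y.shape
(37, 5)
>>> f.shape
(5,)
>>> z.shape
(37,)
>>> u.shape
(37, 37, 5)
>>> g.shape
(13, 37, 11)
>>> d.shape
(13, 11)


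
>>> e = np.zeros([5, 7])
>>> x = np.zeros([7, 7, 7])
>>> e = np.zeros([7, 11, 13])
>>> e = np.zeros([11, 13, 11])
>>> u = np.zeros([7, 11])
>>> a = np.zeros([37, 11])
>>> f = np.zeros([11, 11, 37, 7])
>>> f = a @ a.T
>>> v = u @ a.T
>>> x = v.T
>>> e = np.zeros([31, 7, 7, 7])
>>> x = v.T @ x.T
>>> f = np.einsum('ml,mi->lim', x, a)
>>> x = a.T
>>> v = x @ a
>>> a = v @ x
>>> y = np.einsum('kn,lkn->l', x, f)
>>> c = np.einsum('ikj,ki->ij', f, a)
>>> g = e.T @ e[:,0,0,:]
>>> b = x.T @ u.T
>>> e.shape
(31, 7, 7, 7)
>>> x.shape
(11, 37)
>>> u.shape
(7, 11)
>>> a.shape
(11, 37)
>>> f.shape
(37, 11, 37)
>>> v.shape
(11, 11)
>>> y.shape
(37,)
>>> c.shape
(37, 37)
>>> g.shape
(7, 7, 7, 7)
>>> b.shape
(37, 7)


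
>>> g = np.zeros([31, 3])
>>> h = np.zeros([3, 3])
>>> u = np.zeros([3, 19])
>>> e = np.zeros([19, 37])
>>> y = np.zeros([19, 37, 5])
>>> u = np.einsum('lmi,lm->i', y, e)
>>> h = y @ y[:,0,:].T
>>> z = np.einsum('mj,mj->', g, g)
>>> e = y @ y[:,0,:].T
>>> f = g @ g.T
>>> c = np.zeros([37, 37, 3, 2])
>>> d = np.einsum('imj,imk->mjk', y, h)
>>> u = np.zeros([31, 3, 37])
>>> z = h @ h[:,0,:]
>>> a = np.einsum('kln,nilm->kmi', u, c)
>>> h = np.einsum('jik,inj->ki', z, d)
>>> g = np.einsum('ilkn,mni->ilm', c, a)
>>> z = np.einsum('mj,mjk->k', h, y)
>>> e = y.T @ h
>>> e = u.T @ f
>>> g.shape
(37, 37, 31)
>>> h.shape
(19, 37)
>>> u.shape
(31, 3, 37)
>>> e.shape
(37, 3, 31)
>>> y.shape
(19, 37, 5)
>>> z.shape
(5,)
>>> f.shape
(31, 31)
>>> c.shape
(37, 37, 3, 2)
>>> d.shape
(37, 5, 19)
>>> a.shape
(31, 2, 37)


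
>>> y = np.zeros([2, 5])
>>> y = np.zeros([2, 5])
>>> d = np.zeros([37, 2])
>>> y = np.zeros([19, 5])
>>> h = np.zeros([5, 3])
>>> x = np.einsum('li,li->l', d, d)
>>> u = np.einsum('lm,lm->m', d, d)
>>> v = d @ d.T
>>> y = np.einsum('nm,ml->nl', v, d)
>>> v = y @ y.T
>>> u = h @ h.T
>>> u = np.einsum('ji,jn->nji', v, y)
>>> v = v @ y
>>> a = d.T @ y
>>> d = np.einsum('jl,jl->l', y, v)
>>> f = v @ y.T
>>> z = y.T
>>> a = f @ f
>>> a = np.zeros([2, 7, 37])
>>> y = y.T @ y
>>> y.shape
(2, 2)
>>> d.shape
(2,)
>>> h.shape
(5, 3)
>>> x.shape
(37,)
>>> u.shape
(2, 37, 37)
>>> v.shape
(37, 2)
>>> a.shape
(2, 7, 37)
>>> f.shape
(37, 37)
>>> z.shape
(2, 37)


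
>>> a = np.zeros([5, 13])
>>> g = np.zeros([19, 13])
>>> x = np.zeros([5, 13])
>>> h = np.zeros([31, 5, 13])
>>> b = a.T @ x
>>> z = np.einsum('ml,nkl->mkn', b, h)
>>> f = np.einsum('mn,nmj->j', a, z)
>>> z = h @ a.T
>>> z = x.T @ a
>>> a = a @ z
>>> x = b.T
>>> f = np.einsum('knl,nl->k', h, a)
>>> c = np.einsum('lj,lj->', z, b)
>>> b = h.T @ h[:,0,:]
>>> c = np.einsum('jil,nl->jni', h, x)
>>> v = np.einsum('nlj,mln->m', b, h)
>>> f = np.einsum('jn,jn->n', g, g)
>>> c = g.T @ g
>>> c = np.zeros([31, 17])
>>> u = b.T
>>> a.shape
(5, 13)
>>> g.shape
(19, 13)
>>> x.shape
(13, 13)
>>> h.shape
(31, 5, 13)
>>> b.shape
(13, 5, 13)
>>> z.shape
(13, 13)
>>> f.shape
(13,)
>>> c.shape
(31, 17)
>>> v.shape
(31,)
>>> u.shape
(13, 5, 13)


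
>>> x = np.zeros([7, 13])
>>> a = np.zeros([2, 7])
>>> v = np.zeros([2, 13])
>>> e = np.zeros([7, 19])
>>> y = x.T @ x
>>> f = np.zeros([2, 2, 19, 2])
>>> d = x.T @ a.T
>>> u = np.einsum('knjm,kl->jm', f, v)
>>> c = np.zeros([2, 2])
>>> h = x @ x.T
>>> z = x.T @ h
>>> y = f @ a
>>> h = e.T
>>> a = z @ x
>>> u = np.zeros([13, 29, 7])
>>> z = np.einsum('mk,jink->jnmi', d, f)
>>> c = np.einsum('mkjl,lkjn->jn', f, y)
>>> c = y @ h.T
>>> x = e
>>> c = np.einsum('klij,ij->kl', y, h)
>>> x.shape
(7, 19)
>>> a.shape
(13, 13)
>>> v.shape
(2, 13)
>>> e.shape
(7, 19)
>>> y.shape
(2, 2, 19, 7)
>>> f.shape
(2, 2, 19, 2)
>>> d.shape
(13, 2)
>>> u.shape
(13, 29, 7)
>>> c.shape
(2, 2)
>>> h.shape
(19, 7)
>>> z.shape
(2, 19, 13, 2)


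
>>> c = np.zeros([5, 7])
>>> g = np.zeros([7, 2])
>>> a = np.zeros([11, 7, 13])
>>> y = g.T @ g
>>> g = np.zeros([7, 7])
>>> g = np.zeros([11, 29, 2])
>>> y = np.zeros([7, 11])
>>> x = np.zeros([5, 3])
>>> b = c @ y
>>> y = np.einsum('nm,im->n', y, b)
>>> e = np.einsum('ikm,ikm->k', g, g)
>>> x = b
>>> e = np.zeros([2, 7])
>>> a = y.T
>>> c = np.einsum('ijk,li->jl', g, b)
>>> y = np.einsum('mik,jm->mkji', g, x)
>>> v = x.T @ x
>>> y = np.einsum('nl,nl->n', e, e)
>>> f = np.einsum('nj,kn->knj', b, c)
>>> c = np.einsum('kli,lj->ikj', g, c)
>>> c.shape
(2, 11, 5)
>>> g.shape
(11, 29, 2)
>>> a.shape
(7,)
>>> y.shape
(2,)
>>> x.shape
(5, 11)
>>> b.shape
(5, 11)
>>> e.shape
(2, 7)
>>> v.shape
(11, 11)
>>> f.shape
(29, 5, 11)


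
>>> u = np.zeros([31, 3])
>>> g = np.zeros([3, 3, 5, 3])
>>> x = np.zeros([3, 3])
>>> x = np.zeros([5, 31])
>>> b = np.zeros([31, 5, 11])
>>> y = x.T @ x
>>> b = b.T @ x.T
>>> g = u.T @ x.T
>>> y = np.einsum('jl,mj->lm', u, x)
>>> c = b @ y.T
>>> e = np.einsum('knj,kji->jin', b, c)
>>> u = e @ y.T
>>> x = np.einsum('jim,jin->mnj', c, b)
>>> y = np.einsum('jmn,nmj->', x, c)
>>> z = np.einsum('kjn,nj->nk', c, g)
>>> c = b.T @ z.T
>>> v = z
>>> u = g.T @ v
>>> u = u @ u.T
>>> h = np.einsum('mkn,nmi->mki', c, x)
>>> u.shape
(5, 5)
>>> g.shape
(3, 5)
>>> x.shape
(3, 5, 11)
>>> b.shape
(11, 5, 5)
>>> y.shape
()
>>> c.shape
(5, 5, 3)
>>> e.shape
(5, 3, 5)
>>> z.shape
(3, 11)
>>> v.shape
(3, 11)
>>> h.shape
(5, 5, 11)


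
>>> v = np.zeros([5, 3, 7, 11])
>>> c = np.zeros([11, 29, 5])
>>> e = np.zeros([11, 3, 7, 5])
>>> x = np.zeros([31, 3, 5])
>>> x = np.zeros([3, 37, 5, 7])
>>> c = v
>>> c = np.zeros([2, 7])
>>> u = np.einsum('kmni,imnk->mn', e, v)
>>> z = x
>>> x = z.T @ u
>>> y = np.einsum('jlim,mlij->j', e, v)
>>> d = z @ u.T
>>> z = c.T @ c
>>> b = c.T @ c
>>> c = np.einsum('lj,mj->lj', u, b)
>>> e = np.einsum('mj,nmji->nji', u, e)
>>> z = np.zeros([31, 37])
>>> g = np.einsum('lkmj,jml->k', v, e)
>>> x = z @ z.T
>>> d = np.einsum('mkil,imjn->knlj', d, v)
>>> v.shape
(5, 3, 7, 11)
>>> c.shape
(3, 7)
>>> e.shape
(11, 7, 5)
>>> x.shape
(31, 31)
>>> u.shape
(3, 7)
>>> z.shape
(31, 37)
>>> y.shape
(11,)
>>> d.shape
(37, 11, 3, 7)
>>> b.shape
(7, 7)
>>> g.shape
(3,)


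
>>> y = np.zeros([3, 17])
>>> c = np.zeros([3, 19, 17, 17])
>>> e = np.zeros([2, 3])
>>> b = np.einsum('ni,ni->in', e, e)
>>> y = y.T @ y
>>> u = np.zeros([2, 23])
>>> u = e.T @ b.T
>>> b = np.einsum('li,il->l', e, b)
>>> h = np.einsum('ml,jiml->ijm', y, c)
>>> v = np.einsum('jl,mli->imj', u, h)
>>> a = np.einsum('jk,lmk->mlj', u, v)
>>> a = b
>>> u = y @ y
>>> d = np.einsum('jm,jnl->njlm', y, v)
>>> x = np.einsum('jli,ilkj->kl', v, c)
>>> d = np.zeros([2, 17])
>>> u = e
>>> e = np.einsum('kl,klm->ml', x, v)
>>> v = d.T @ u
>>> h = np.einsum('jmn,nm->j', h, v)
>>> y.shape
(17, 17)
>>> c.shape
(3, 19, 17, 17)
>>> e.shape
(3, 19)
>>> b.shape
(2,)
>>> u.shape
(2, 3)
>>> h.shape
(19,)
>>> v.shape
(17, 3)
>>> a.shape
(2,)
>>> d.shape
(2, 17)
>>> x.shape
(17, 19)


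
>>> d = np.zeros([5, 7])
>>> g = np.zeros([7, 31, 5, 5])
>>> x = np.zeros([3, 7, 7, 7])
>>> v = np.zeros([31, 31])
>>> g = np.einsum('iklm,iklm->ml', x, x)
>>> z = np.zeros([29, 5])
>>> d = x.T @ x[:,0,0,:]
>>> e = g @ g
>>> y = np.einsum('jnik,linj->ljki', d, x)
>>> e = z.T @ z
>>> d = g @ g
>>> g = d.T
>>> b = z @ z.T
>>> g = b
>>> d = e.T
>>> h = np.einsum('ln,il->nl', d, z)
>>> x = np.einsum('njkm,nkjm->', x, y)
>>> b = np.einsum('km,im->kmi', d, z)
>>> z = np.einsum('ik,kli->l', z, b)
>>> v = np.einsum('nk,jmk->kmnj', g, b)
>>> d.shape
(5, 5)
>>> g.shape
(29, 29)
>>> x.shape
()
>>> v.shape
(29, 5, 29, 5)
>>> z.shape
(5,)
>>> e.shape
(5, 5)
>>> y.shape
(3, 7, 7, 7)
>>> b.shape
(5, 5, 29)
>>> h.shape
(5, 5)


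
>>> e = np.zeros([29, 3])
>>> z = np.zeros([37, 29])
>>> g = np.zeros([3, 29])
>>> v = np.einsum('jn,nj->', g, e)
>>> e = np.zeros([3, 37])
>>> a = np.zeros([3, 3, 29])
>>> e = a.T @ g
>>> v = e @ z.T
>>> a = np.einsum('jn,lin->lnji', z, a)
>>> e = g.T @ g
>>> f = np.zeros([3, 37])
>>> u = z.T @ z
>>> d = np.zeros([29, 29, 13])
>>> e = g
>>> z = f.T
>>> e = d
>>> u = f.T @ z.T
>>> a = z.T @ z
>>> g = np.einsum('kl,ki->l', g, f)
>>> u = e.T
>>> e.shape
(29, 29, 13)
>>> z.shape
(37, 3)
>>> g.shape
(29,)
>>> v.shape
(29, 3, 37)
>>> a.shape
(3, 3)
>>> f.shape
(3, 37)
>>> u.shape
(13, 29, 29)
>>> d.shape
(29, 29, 13)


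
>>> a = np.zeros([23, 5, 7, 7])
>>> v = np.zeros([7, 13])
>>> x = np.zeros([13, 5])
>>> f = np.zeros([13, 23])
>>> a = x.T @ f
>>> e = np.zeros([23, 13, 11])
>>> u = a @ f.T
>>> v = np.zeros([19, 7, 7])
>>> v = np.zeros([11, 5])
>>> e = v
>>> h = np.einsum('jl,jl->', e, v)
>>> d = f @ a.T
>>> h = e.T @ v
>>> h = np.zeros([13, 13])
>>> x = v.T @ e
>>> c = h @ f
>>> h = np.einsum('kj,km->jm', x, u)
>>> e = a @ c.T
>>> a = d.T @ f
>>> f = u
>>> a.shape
(5, 23)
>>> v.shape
(11, 5)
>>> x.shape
(5, 5)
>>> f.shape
(5, 13)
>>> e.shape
(5, 13)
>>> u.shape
(5, 13)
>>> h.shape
(5, 13)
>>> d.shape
(13, 5)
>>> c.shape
(13, 23)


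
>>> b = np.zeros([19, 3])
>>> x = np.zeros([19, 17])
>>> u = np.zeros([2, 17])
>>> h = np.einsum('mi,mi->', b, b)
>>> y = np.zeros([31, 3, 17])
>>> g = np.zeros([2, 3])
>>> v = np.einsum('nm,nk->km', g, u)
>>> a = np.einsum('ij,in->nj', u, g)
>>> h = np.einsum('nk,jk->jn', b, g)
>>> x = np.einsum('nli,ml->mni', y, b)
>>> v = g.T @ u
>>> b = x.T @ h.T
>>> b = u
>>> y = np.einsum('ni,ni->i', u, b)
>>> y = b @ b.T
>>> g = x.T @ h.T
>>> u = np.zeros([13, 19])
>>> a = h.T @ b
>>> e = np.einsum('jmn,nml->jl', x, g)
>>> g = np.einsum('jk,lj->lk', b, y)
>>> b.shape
(2, 17)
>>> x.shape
(19, 31, 17)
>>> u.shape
(13, 19)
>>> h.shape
(2, 19)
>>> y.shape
(2, 2)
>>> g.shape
(2, 17)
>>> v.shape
(3, 17)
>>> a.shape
(19, 17)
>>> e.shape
(19, 2)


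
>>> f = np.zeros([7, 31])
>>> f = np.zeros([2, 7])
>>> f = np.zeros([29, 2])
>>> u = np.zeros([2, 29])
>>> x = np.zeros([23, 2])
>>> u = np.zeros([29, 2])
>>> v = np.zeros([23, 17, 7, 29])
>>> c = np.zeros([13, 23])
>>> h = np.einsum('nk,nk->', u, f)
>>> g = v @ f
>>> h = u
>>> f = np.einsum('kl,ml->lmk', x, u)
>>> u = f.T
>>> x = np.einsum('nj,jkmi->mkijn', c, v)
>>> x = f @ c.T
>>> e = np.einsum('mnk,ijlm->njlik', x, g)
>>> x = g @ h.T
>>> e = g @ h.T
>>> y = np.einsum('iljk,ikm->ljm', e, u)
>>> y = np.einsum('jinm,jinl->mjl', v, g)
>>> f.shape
(2, 29, 23)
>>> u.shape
(23, 29, 2)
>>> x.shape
(23, 17, 7, 29)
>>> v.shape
(23, 17, 7, 29)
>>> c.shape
(13, 23)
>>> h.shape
(29, 2)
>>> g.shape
(23, 17, 7, 2)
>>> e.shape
(23, 17, 7, 29)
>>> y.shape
(29, 23, 2)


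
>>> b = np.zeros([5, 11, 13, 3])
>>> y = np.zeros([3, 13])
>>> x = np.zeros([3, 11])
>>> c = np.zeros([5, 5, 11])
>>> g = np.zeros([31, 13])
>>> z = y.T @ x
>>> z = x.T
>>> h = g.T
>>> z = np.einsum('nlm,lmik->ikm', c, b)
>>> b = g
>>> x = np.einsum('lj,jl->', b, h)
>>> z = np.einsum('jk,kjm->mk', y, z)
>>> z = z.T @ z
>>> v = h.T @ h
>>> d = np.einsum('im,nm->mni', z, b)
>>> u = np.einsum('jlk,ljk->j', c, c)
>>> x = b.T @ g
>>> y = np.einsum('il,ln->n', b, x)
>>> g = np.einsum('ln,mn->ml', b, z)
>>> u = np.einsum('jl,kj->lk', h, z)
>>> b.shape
(31, 13)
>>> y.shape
(13,)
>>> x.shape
(13, 13)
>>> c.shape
(5, 5, 11)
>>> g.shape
(13, 31)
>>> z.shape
(13, 13)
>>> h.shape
(13, 31)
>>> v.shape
(31, 31)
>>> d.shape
(13, 31, 13)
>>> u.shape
(31, 13)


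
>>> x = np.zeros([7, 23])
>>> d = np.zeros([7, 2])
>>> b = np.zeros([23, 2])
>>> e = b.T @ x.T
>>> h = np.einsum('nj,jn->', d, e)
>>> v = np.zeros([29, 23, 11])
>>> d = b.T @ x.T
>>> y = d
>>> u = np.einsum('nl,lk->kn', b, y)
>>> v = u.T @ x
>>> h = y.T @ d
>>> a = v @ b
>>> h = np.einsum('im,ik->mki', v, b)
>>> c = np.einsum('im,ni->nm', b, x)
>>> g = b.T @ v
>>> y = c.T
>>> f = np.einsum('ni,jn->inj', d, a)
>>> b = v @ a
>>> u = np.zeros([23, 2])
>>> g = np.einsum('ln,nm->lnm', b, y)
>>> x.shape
(7, 23)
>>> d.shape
(2, 7)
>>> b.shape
(23, 2)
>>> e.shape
(2, 7)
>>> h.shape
(23, 2, 23)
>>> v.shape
(23, 23)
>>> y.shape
(2, 7)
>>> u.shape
(23, 2)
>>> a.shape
(23, 2)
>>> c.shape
(7, 2)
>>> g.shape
(23, 2, 7)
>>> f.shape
(7, 2, 23)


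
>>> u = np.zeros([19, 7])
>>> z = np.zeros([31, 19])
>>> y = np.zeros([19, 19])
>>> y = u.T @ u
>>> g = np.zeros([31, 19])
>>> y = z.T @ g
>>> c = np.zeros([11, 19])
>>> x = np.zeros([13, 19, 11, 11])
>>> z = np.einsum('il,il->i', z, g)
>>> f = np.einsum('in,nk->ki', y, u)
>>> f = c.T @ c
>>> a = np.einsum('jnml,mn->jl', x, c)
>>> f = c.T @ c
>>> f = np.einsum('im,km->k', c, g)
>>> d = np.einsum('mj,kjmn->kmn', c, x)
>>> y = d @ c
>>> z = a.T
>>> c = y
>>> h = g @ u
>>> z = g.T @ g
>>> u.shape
(19, 7)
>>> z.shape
(19, 19)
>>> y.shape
(13, 11, 19)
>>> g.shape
(31, 19)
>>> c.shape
(13, 11, 19)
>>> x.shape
(13, 19, 11, 11)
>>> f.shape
(31,)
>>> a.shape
(13, 11)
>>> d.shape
(13, 11, 11)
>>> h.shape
(31, 7)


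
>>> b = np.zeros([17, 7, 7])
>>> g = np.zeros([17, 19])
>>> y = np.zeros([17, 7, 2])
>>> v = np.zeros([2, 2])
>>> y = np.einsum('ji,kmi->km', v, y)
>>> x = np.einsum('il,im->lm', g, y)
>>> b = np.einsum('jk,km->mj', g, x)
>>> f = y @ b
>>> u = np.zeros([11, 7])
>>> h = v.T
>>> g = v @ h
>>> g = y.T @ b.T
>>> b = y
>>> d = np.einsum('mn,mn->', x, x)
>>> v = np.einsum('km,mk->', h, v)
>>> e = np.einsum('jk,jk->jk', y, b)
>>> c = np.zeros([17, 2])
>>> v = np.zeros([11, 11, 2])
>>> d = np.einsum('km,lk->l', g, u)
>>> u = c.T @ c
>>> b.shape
(17, 7)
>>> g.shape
(7, 7)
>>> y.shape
(17, 7)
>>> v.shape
(11, 11, 2)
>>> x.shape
(19, 7)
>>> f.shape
(17, 17)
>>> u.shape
(2, 2)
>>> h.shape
(2, 2)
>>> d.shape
(11,)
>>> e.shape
(17, 7)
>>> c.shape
(17, 2)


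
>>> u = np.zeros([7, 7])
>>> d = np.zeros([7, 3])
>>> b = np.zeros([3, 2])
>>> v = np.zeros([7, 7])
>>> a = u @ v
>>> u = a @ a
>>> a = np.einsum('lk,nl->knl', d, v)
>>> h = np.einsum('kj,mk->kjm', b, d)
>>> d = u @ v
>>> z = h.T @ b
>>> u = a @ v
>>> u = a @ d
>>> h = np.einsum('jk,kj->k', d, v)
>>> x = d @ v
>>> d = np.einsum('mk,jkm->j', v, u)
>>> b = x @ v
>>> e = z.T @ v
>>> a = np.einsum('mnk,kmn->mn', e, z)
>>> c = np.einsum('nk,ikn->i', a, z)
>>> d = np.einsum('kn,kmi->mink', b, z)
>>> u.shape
(3, 7, 7)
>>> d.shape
(2, 2, 7, 7)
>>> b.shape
(7, 7)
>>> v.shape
(7, 7)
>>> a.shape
(2, 2)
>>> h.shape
(7,)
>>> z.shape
(7, 2, 2)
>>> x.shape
(7, 7)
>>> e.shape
(2, 2, 7)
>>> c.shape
(7,)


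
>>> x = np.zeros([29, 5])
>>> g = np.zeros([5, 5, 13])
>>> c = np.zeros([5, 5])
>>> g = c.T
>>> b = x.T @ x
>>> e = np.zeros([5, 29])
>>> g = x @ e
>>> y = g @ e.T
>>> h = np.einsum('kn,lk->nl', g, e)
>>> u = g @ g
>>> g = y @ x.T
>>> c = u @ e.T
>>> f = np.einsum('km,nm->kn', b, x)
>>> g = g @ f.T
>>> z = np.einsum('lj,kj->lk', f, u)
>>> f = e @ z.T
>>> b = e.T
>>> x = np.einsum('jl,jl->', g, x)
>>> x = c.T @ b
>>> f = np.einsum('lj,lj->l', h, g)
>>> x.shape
(5, 5)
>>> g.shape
(29, 5)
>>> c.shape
(29, 5)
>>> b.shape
(29, 5)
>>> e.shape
(5, 29)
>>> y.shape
(29, 5)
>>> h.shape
(29, 5)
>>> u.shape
(29, 29)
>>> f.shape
(29,)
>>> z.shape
(5, 29)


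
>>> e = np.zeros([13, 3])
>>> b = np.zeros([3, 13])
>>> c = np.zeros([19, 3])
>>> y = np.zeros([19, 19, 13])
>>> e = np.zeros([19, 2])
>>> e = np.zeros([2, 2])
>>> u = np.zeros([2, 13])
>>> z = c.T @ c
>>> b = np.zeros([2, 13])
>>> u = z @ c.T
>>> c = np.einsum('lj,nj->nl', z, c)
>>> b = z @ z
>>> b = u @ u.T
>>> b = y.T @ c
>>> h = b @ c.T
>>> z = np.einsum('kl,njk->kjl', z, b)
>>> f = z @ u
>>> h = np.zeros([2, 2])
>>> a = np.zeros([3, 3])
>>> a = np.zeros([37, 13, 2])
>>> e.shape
(2, 2)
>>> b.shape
(13, 19, 3)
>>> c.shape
(19, 3)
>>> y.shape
(19, 19, 13)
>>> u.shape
(3, 19)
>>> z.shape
(3, 19, 3)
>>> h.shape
(2, 2)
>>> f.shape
(3, 19, 19)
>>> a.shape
(37, 13, 2)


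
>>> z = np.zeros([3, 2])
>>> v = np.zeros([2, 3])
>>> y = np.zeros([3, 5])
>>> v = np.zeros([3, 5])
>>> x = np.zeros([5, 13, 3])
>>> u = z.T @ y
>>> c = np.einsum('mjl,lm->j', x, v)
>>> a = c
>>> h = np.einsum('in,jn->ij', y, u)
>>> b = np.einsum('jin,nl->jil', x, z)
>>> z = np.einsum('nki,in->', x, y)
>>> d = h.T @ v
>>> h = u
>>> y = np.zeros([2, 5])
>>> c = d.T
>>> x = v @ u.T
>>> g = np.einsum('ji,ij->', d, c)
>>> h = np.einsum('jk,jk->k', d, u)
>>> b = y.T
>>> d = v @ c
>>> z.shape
()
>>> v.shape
(3, 5)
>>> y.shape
(2, 5)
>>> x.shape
(3, 2)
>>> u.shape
(2, 5)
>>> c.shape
(5, 2)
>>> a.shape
(13,)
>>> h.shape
(5,)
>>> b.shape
(5, 2)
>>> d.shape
(3, 2)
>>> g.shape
()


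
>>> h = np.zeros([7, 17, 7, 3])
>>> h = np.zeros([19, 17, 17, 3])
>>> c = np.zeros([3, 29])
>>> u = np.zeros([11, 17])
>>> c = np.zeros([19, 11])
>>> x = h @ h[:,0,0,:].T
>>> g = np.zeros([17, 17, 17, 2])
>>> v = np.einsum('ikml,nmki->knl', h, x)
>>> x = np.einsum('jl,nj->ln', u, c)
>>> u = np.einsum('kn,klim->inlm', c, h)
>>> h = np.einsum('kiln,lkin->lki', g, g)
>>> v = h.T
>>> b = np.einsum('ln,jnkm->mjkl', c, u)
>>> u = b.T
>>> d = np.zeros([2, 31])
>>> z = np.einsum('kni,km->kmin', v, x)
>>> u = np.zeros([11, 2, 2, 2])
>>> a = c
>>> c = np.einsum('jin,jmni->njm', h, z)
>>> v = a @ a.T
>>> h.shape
(17, 17, 17)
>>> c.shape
(17, 17, 19)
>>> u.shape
(11, 2, 2, 2)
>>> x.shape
(17, 19)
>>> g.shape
(17, 17, 17, 2)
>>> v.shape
(19, 19)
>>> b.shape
(3, 17, 17, 19)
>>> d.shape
(2, 31)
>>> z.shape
(17, 19, 17, 17)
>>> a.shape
(19, 11)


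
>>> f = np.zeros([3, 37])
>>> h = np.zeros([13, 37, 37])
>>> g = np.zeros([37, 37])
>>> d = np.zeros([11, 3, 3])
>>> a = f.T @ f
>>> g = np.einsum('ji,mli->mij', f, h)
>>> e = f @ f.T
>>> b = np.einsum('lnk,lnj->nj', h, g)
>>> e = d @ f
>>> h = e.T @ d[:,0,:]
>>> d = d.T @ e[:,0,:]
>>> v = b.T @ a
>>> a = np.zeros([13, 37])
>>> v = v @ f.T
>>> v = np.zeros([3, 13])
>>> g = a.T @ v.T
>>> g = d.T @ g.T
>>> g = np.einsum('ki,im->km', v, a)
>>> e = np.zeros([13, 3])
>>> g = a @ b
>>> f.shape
(3, 37)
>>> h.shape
(37, 3, 3)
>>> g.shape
(13, 3)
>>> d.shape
(3, 3, 37)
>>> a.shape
(13, 37)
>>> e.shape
(13, 3)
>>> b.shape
(37, 3)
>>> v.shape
(3, 13)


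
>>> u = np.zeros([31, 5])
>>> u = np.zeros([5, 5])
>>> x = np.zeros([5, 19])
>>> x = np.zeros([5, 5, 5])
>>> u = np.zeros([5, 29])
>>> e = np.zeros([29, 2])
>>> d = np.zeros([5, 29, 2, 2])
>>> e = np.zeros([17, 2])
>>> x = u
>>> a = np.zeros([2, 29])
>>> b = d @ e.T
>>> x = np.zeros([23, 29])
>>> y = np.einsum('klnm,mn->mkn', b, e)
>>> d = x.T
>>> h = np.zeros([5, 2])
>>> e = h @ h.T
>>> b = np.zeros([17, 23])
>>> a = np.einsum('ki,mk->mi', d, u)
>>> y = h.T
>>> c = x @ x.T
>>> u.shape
(5, 29)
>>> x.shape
(23, 29)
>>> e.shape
(5, 5)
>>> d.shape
(29, 23)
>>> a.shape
(5, 23)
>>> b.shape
(17, 23)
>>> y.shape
(2, 5)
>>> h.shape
(5, 2)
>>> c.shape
(23, 23)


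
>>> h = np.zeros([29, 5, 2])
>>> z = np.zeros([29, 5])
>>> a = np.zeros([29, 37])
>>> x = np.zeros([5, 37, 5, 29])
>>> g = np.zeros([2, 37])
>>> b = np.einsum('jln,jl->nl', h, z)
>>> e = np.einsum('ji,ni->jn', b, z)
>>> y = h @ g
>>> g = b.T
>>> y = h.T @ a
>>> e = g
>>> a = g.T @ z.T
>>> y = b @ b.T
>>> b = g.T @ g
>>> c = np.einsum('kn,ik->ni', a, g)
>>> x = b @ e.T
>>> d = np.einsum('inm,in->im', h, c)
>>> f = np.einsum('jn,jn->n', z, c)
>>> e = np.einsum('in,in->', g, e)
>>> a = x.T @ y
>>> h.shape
(29, 5, 2)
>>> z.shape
(29, 5)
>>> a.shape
(5, 2)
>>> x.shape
(2, 5)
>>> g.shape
(5, 2)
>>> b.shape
(2, 2)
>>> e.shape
()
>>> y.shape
(2, 2)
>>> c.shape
(29, 5)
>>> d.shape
(29, 2)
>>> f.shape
(5,)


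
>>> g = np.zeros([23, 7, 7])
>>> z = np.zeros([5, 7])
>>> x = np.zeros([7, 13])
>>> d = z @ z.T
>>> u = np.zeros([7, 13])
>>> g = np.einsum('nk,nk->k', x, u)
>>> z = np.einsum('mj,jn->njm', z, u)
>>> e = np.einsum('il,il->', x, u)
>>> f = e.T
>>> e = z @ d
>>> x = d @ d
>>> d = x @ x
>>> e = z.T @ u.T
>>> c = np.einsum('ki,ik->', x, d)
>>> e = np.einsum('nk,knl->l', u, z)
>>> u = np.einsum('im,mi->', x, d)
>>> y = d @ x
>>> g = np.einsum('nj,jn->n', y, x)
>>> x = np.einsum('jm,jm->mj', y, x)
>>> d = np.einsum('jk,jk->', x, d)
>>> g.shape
(5,)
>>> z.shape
(13, 7, 5)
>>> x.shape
(5, 5)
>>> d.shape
()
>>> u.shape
()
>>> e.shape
(5,)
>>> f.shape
()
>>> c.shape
()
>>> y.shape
(5, 5)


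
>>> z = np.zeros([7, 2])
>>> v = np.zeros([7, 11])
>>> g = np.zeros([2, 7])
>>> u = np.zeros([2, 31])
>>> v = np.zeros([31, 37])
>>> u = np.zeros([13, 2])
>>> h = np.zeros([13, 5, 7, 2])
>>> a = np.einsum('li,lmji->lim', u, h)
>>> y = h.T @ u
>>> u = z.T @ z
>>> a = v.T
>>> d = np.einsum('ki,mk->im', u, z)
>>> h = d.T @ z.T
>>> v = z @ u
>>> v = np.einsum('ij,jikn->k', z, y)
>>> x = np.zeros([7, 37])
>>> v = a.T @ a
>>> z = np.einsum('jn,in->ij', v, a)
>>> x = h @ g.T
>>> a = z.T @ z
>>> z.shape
(37, 31)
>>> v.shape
(31, 31)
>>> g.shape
(2, 7)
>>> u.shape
(2, 2)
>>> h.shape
(7, 7)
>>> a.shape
(31, 31)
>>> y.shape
(2, 7, 5, 2)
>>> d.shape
(2, 7)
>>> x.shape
(7, 2)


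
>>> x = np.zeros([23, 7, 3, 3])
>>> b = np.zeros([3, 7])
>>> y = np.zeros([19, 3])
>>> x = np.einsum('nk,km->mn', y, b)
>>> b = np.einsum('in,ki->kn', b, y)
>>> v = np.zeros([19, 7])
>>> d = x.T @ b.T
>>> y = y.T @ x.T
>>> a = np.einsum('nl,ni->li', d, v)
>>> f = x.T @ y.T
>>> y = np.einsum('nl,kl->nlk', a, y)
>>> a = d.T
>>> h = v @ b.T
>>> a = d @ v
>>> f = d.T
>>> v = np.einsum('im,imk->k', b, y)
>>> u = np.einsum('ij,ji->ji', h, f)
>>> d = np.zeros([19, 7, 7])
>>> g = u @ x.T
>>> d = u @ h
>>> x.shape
(7, 19)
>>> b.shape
(19, 7)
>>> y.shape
(19, 7, 3)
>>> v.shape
(3,)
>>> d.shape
(19, 19)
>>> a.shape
(19, 7)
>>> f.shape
(19, 19)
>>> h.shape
(19, 19)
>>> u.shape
(19, 19)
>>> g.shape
(19, 7)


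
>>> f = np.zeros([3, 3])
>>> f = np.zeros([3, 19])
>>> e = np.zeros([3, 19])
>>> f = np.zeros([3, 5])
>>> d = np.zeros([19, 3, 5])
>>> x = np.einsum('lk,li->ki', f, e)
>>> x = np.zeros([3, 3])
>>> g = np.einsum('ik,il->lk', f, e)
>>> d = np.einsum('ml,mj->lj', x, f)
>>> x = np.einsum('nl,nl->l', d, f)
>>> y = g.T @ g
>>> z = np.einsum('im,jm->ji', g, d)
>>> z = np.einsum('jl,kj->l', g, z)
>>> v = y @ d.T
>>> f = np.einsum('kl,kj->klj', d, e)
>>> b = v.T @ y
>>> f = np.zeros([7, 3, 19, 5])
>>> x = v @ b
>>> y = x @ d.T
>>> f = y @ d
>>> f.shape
(5, 5)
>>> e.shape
(3, 19)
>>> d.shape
(3, 5)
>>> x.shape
(5, 5)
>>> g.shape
(19, 5)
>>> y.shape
(5, 3)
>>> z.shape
(5,)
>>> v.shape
(5, 3)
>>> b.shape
(3, 5)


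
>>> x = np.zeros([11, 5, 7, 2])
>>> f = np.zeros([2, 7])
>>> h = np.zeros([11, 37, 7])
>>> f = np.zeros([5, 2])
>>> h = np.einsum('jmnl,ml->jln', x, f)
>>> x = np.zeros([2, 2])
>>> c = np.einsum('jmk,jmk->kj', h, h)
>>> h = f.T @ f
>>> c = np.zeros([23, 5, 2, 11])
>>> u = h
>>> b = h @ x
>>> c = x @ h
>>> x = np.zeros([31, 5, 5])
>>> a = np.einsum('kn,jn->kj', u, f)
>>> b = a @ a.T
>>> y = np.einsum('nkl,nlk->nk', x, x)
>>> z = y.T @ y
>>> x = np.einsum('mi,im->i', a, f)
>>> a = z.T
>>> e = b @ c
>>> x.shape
(5,)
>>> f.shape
(5, 2)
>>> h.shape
(2, 2)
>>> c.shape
(2, 2)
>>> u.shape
(2, 2)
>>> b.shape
(2, 2)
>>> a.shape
(5, 5)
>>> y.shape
(31, 5)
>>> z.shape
(5, 5)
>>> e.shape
(2, 2)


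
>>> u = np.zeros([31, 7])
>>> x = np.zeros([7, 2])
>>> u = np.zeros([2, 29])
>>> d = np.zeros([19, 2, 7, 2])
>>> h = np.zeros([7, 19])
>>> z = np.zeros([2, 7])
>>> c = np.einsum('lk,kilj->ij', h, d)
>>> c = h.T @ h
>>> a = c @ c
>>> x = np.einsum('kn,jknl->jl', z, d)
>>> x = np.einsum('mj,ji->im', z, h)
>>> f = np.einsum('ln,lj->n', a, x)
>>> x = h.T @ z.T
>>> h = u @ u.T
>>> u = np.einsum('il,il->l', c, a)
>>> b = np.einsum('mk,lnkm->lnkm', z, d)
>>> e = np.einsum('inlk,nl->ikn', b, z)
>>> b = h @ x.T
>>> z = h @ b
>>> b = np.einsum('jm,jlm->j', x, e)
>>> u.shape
(19,)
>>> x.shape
(19, 2)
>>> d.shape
(19, 2, 7, 2)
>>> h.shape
(2, 2)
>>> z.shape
(2, 19)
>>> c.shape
(19, 19)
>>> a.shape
(19, 19)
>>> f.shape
(19,)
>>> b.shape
(19,)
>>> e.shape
(19, 2, 2)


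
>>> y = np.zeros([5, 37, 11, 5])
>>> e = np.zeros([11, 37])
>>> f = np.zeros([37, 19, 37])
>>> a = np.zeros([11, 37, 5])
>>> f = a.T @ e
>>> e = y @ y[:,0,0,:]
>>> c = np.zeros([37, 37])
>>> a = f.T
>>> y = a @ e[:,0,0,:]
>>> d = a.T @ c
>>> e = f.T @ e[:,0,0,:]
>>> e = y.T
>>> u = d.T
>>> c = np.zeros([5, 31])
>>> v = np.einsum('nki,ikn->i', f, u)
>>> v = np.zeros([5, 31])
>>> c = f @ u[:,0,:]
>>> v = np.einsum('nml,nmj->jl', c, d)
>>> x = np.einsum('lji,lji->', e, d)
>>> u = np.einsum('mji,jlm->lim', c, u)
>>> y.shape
(37, 37, 5)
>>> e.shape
(5, 37, 37)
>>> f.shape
(5, 37, 37)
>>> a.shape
(37, 37, 5)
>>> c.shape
(5, 37, 5)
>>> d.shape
(5, 37, 37)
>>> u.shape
(37, 5, 5)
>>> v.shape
(37, 5)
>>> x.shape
()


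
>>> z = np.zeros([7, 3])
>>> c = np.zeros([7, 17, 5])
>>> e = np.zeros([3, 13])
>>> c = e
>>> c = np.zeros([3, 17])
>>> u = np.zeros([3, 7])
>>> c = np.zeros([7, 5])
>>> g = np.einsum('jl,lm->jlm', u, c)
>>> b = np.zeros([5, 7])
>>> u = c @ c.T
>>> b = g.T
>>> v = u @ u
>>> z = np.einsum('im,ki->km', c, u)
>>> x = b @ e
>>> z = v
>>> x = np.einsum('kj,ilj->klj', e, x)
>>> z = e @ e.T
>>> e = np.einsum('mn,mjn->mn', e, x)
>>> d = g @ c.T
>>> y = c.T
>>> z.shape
(3, 3)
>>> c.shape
(7, 5)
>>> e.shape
(3, 13)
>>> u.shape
(7, 7)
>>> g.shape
(3, 7, 5)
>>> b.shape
(5, 7, 3)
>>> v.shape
(7, 7)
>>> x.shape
(3, 7, 13)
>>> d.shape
(3, 7, 7)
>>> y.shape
(5, 7)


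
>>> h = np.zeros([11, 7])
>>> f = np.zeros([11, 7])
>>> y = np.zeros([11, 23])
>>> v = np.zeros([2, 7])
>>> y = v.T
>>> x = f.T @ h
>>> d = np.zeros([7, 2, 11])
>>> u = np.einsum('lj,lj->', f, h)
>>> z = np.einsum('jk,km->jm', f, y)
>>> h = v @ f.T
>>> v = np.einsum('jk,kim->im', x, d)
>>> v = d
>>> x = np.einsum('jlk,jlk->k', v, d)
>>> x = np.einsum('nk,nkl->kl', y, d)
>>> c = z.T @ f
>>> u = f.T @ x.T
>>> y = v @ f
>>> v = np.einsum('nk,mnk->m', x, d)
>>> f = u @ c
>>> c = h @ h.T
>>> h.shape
(2, 11)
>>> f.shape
(7, 7)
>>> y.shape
(7, 2, 7)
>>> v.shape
(7,)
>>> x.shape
(2, 11)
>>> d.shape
(7, 2, 11)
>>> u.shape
(7, 2)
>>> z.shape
(11, 2)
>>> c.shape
(2, 2)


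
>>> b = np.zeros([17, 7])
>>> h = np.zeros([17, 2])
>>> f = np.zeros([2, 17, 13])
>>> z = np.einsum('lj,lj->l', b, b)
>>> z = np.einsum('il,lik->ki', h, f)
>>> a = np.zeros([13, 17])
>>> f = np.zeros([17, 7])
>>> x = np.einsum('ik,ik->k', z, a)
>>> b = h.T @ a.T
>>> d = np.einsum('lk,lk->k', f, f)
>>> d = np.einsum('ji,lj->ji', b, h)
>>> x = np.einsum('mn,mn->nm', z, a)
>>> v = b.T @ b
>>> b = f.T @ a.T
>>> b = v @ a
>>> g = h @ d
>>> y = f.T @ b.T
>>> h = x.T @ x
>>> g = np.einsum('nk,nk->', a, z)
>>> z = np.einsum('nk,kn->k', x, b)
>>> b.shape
(13, 17)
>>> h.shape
(13, 13)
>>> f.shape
(17, 7)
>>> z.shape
(13,)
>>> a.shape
(13, 17)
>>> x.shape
(17, 13)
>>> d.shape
(2, 13)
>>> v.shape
(13, 13)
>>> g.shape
()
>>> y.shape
(7, 13)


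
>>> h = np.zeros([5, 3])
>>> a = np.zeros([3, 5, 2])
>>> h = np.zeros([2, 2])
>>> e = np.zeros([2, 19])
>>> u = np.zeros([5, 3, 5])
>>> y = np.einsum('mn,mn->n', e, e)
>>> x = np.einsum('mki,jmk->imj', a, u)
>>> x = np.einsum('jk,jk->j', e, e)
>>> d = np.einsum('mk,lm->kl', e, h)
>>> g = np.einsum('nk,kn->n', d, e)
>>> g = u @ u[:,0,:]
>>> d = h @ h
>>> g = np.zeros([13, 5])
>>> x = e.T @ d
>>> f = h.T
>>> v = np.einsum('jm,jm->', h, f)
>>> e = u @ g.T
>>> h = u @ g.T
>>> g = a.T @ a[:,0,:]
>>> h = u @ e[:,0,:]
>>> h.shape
(5, 3, 13)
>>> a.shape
(3, 5, 2)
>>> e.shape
(5, 3, 13)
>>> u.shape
(5, 3, 5)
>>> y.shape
(19,)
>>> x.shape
(19, 2)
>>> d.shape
(2, 2)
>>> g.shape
(2, 5, 2)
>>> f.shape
(2, 2)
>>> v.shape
()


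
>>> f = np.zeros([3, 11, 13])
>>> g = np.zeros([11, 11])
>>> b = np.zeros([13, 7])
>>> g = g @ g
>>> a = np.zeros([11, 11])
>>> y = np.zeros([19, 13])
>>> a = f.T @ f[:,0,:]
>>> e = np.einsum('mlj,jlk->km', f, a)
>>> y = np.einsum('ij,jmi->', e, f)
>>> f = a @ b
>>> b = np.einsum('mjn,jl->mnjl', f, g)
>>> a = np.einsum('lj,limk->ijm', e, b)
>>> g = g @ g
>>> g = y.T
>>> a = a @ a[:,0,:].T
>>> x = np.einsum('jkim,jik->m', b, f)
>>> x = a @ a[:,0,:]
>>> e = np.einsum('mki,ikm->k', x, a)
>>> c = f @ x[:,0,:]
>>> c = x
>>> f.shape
(13, 11, 7)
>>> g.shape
()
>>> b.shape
(13, 7, 11, 11)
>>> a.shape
(7, 3, 7)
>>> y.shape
()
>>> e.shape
(3,)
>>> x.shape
(7, 3, 7)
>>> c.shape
(7, 3, 7)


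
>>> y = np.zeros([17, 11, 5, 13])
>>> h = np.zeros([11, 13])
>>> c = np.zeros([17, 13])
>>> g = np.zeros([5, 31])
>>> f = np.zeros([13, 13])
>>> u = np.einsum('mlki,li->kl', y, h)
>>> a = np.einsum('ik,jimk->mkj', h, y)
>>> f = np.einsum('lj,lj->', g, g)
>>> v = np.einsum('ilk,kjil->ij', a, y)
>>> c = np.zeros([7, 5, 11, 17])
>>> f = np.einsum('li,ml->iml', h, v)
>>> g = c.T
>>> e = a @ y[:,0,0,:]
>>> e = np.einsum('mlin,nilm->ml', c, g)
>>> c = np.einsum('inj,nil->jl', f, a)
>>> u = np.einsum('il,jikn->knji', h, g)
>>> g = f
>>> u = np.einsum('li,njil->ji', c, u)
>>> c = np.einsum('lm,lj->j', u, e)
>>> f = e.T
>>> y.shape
(17, 11, 5, 13)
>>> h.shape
(11, 13)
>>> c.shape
(5,)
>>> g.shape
(13, 5, 11)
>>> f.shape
(5, 7)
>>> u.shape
(7, 17)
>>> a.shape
(5, 13, 17)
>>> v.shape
(5, 11)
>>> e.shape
(7, 5)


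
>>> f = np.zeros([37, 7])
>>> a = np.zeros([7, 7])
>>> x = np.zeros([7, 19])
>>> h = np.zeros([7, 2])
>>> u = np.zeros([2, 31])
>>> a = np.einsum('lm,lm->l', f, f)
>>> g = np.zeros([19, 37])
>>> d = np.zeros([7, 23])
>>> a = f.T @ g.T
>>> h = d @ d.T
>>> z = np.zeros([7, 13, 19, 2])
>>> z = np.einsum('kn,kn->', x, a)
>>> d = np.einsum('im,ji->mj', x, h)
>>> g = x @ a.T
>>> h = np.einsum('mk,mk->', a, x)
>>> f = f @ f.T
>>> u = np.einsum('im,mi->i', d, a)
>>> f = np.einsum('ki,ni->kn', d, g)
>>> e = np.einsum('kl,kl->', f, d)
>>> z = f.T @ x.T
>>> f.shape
(19, 7)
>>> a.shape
(7, 19)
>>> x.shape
(7, 19)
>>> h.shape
()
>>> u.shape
(19,)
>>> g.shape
(7, 7)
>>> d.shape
(19, 7)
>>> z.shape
(7, 7)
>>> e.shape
()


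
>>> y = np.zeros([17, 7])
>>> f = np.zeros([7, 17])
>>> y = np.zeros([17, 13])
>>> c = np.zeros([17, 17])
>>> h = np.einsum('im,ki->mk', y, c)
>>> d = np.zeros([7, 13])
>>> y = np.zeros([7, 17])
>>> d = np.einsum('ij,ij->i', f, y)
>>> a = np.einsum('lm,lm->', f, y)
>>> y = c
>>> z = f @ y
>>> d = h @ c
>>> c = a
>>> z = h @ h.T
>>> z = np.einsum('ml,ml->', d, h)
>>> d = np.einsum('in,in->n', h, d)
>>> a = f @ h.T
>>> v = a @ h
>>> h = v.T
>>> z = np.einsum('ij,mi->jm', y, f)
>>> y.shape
(17, 17)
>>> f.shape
(7, 17)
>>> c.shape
()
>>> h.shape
(17, 7)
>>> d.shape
(17,)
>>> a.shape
(7, 13)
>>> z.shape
(17, 7)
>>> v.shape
(7, 17)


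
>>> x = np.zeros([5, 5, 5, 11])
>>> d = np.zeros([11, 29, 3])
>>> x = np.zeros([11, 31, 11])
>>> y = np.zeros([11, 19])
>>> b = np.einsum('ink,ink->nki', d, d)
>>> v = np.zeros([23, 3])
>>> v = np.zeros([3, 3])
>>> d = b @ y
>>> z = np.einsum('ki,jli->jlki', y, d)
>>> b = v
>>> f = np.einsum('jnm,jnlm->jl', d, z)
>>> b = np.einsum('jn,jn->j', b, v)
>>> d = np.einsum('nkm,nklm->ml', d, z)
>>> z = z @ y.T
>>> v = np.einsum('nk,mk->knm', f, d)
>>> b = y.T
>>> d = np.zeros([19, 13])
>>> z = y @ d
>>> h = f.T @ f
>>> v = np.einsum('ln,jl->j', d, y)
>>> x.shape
(11, 31, 11)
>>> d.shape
(19, 13)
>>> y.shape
(11, 19)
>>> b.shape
(19, 11)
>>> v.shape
(11,)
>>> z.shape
(11, 13)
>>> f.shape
(29, 11)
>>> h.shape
(11, 11)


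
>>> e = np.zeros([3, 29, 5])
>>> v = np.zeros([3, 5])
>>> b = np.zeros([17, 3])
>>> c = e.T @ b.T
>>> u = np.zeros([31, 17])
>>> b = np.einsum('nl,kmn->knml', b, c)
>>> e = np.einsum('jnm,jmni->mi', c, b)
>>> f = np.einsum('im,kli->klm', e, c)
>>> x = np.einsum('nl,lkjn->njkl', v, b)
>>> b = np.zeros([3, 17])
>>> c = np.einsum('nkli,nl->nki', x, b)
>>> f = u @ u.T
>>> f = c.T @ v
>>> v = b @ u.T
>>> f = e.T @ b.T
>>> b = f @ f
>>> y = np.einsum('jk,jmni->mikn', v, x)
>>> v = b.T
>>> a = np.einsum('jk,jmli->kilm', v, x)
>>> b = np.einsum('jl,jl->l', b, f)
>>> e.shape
(17, 3)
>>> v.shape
(3, 3)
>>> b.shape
(3,)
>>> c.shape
(3, 29, 5)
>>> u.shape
(31, 17)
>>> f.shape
(3, 3)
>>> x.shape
(3, 29, 17, 5)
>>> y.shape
(29, 5, 31, 17)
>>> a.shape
(3, 5, 17, 29)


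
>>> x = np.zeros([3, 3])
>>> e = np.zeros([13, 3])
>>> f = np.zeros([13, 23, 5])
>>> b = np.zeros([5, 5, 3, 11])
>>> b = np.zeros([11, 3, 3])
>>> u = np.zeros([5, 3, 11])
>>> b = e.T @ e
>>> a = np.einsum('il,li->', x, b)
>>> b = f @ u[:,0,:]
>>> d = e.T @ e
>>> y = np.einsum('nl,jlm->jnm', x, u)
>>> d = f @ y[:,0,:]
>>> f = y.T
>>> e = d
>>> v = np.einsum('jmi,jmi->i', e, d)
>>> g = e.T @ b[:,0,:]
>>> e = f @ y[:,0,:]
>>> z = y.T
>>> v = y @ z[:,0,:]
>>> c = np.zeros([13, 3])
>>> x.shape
(3, 3)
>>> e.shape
(11, 3, 11)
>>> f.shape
(11, 3, 5)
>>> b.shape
(13, 23, 11)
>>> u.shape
(5, 3, 11)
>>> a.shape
()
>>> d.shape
(13, 23, 11)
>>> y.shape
(5, 3, 11)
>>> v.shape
(5, 3, 5)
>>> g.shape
(11, 23, 11)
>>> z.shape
(11, 3, 5)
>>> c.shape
(13, 3)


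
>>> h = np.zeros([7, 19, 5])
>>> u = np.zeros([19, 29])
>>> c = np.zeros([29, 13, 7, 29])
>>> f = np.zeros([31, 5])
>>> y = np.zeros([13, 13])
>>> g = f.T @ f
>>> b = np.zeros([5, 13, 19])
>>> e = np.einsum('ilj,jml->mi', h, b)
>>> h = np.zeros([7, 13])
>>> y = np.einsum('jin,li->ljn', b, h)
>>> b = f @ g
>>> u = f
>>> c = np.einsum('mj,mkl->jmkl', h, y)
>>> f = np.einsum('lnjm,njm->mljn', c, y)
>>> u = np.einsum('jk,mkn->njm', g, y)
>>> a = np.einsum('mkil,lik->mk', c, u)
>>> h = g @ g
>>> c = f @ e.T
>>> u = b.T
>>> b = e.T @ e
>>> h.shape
(5, 5)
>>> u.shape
(5, 31)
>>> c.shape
(19, 13, 5, 13)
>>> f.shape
(19, 13, 5, 7)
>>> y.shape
(7, 5, 19)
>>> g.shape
(5, 5)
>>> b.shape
(7, 7)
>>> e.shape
(13, 7)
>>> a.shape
(13, 7)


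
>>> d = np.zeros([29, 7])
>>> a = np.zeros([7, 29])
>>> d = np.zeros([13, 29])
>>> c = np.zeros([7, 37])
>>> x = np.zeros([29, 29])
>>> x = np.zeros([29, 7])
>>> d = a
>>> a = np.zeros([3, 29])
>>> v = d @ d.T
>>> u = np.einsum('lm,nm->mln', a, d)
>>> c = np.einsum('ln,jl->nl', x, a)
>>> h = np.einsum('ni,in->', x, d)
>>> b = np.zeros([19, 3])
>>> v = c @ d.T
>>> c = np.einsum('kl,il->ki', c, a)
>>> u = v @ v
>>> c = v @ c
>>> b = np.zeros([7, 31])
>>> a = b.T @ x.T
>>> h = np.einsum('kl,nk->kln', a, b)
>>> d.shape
(7, 29)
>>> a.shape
(31, 29)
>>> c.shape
(7, 3)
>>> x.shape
(29, 7)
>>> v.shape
(7, 7)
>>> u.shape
(7, 7)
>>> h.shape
(31, 29, 7)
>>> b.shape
(7, 31)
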